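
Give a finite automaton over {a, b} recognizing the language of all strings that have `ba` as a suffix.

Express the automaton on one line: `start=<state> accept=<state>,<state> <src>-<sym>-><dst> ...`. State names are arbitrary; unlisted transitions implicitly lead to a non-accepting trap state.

Remember how much of `ba` the current input suffix matches. State q0 means no match yet; q1 means the last symbol is `b`; q2 means the last 2 symbols are `ba`. Only q2 accepts. On a mismatch, fall back to the longest proper suffix that is still a prefix of `ba`.
        a   b  
>  q0   q0  q1 
   q1   q2  q1 
 * q2   q0  q1 
(> = start, * = accepting)

start=q0 accept=q2 q0-a->q0 q0-b->q1 q1-a->q2 q1-b->q1 q2-a->q0 q2-b->q1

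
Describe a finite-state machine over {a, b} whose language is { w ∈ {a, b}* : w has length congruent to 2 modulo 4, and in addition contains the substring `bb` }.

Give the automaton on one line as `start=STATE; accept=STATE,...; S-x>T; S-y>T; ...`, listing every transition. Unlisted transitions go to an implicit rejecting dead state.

start=q0; accept=q5; q0-a>q1; q0-b>q2; q1-a>q3; q1-b>q4; q2-a>q3; q2-b>q5; q3-a>q6; q3-b>q7; q4-a>q6; q4-b>q8; q5-a>q8; q5-b>q8; q6-a>q0; q6-b>q9; q7-a>q0; q7-b>q10; q8-a>q10; q8-b>q10; q9-a>q1; q9-b>q11; q10-a>q11; q10-b>q11; q11-a>q5; q11-b>q5

Run two small machines in parallel and take their product. One (4 states) tracks the input length modulo 4; the other (3 states) tracks whether and how much of `bb` has been seen. Each combined state is a pair, one component from each; accept when both components accept.
12 states suffice.
          a    b  
>  q0     q1   q2 
   q1     q3   q4 
   q2     q3   q5 
   q3     q6   q7 
   q4     q6   q8 
 * q5     q8   q8 
   q6     q0   q9 
   q7     q0  q10 
   q8    q10  q10 
   q9     q1  q11 
   q10   q11  q11 
   q11    q5   q5 
(> = start, * = accepting)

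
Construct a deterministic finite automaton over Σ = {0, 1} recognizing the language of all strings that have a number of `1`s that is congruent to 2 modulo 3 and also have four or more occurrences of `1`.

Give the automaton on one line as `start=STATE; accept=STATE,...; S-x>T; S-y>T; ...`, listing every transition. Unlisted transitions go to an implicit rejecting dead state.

start=q0; accept=q5; q0-0>q0; q0-1>q1; q1-0>q1; q1-1>q2; q2-0>q2; q2-1>q3; q3-0>q3; q3-1>q4; q4-0>q4; q4-1>q5; q5-0>q5; q5-1>q3

Handle the two conditions separately and then intersect. One (3 states) tracks the count of `1`s modulo 3; the other (6 states) tracks the count of `1`s, saturating at 5. Each combined state is a pair, one component from each; accept when both components accept. After merging equivalent states the machine shrinks.
        0   1  
>  q0   q0  q1 
   q1   q1  q2 
   q2   q2  q3 
   q3   q3  q4 
   q4   q4  q5 
 * q5   q5  q3 
(> = start, * = accepting)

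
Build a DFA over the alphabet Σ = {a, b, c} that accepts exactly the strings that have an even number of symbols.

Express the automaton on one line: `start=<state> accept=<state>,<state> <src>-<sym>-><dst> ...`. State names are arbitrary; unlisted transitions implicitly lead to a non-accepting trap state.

Only the length mod 2 matters, so use a 2-cycle: from any state, every input symbol moves to the next state, wrapping s1 back to s0. Mark s0 accepting.
A 2-state machine:
        a   b   c  
>* s0   s1  s1  s1 
   s1   s0  s0  s0 
(> = start, * = accepting)

start=s0 accept=s0 s0-a->s1 s0-b->s1 s0-c->s1 s1-a->s0 s1-b->s0 s1-c->s0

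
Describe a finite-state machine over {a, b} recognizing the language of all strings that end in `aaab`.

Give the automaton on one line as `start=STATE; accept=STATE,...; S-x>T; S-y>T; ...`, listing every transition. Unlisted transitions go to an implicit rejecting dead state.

start=q0; accept=q4; q0-a>q1; q0-b>q0; q1-a>q2; q1-b>q0; q2-a>q3; q2-b>q0; q3-a>q3; q3-b>q4; q4-a>q1; q4-b>q0

Remember how much of `aaab` the current input suffix matches. State q0 means no match yet; q1 means the last symbol is `a`; q2 means the last 2 symbols are `aa`; q3 means the last 3 symbols are `aaa`; q4 means the last 4 symbols are `aaab`. Only q4 accepts. On a mismatch, fall back to the longest proper suffix that is still a prefix of `aaab`.
A 5-state machine:
        a   b  
>  q0   q1  q0 
   q1   q2  q0 
   q2   q3  q0 
   q3   q3  q4 
 * q4   q1  q0 
(> = start, * = accepting)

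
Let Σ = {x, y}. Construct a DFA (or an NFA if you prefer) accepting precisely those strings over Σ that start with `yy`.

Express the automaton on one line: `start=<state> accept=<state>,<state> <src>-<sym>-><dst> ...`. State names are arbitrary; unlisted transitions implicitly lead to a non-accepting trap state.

Check the first 2 symbols one by one: q0 through q1 record how many have matched `yy` so far; any wrong symbol goes to the dead state q3. After all 2 match we enter the accepting sink q2.
With 4 states:
        x   y  
>  q0   q3  q1 
   q1   q3  q2 
 * q2   q2  q2 
   q3   q3  q3 
(> = start, * = accepting)

start=q0 accept=q2 q0-x->q3 q0-y->q1 q1-x->q3 q1-y->q2 q2-x->q2 q2-y->q2 q3-x->q3 q3-y->q3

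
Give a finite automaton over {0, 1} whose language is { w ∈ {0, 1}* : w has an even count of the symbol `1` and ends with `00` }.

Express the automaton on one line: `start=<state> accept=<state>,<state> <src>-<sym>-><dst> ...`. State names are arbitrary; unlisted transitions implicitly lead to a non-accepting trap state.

start=q0 accept=q3 q0-0->q1 q0-1->q2 q1-0->q3 q1-1->q2 q2-0->q4 q2-1->q0 q3-0->q3 q3-1->q2 q4-0->q5 q4-1->q0 q5-0->q5 q5-1->q0

Build one automaton per condition and run them in lockstep. The first has 2 states tracking the count of `1`s modulo 2; the second has 3 states tracking how much of the suffix `00` has currently been matched. A product state is a pair (one from each), accepting exactly when both do.
A 6-state machine:
        0   1  
>  q0   q1  q2 
   q1   q3  q2 
   q2   q4  q0 
 * q3   q3  q2 
   q4   q5  q0 
   q5   q5  q0 
(> = start, * = accepting)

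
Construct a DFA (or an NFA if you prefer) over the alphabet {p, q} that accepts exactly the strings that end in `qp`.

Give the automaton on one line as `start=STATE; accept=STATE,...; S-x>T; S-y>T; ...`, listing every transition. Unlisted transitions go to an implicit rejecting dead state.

Remember how much of `qp` the current input suffix matches. State s0 means no match yet; s1 means the last symbol is `q`; s2 means the last 2 symbols are `qp`. Only s2 accepts. On a mismatch, fall back to the longest proper suffix that is still a prefix of `qp`.
A 3-state machine:
        p   q  
>  s0   s0  s1 
   s1   s2  s1 
 * s2   s0  s1 
(> = start, * = accepting)

start=s0; accept=s2; s0-p>s0; s0-q>s1; s1-p>s2; s1-q>s1; s2-p>s0; s2-q>s1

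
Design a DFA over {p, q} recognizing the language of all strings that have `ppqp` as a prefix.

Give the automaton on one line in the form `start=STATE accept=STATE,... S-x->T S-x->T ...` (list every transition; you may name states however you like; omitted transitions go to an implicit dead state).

start=A accept=E A-p->B A-q->F B-p->C B-q->F C-p->F C-q->D D-p->E D-q->F E-p->E E-q->E F-p->F F-q->F

Check the first 4 symbols one by one: A through D record how many have matched `ppqp` so far; any wrong symbol goes to the dead state F. After all 4 match we enter the accepting sink E.
With 6 states:
       p  q 
>  A   B  F 
   B   C  F 
   C   F  D 
   D   E  F 
 * E   E  E 
   F   F  F 
(> = start, * = accepting)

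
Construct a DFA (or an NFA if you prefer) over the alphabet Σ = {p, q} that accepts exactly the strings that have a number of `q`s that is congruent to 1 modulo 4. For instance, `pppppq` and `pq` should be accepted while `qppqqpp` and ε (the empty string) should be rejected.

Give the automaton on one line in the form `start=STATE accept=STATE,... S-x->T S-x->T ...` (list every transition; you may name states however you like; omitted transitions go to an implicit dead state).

start=S0 accept=S1 S0-p->S0 S0-q->S1 S1-p->S1 S1-q->S2 S2-p->S2 S2-q->S3 S3-p->S3 S3-q->S0

Keep the running count of `q`s modulo 4: each `q` advances along the cycle S0 → S1 → S2 → S3 → S0 while other symbols loop. Accept at S1.
        p   q  
>  S0   S0  S1 
 * S1   S1  S2 
   S2   S2  S3 
   S3   S3  S0 
(> = start, * = accepting)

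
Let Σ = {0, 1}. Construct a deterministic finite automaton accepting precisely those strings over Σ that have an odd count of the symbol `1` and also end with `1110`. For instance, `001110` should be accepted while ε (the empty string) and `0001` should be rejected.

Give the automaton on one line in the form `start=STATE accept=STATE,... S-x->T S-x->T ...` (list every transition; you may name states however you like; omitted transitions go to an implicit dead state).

start=q0 accept=q7 q0-0->q0 q0-1->q1 q1-0->q2 q1-1->q3 q2-0->q2 q2-1->q4 q3-0->q0 q3-1->q5 q4-0->q0 q4-1->q6 q5-0->q7 q5-1->q8 q6-0->q2 q6-1->q8 q7-0->q2 q7-1->q4 q8-0->q9 q8-1->q5 q9-0->q0 q9-1->q1

Build one automaton per condition and run them in lockstep. The first has 2 states tracking the count of `1`s modulo 2; the second has 5 states tracking how much of the suffix `1110` has currently been matched. A product state is a pair (one from each), accepting exactly when both do.
        0   1  
>  q0   q0  q1 
   q1   q2  q3 
   q2   q2  q4 
   q3   q0  q5 
   q4   q0  q6 
   q5   q7  q8 
   q6   q2  q8 
 * q7   q2  q4 
   q8   q9  q5 
   q9   q0  q1 
(> = start, * = accepting)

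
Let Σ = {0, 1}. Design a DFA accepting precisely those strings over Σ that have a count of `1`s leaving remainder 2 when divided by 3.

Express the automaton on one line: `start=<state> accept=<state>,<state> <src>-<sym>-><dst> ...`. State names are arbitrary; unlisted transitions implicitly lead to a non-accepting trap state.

start=S0 accept=S2 S0-0->S0 S0-1->S1 S1-0->S1 S1-1->S2 S2-0->S2 S2-1->S0

Keep the running count of `1`s modulo 3: each `1` advances along the cycle S0 → S1 → S2 → S0 while other symbols loop. Accept at S2.
With 3 states:
        0   1  
>  S0   S0  S1 
   S1   S1  S2 
 * S2   S2  S0 
(> = start, * = accepting)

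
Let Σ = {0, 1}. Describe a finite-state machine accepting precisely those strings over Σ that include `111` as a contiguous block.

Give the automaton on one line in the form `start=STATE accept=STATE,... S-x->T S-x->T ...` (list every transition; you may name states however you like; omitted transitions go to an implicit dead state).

States q0..q2 record the length of the longest prefix of `111` that matches the current input suffix. Reaching q3 means `111` has been seen, and we stay there forever. Accept from q3.
4 states suffice.
        0   1  
>  q0   q0  q1 
   q1   q0  q2 
   q2   q0  q3 
 * q3   q3  q3 
(> = start, * = accepting)

start=q0 accept=q3 q0-0->q0 q0-1->q1 q1-0->q0 q1-1->q2 q2-0->q0 q2-1->q3 q3-0->q3 q3-1->q3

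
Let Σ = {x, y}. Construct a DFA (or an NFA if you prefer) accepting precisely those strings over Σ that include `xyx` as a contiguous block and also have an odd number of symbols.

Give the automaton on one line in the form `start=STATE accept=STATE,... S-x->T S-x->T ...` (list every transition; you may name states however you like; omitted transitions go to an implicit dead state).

Build one automaton per condition and run them in lockstep. The first has 4 states tracking whether and how much of `xyx` has been seen; the second has 2 states tracking the input length modulo 2. A product state is a pair (one from each), accepting exactly when both do.
With 8 states:
       x  y 
>  A   B  C 
   B   D  E 
   C   D  A 
   D   B  F 
   E   G  C 
   F   H  A 
 * G   H  H 
   H   G  G 
(> = start, * = accepting)

start=A accept=G A-x->B A-y->C B-x->D B-y->E C-x->D C-y->A D-x->B D-y->F E-x->G E-y->C F-x->H F-y->A G-x->H G-y->H H-x->G H-y->G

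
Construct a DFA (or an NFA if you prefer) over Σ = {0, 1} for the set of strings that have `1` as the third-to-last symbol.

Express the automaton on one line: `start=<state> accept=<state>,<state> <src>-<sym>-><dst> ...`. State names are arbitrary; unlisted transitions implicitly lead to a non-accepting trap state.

start=S0 accept=S11,S12,S13,S14 S0-0->S1 S0-1->S2 S1-0->S3 S1-1->S4 S2-0->S5 S2-1->S6 S3-0->S7 S3-1->S8 S4-0->S9 S4-1->S10 S5-0->S11 S5-1->S12 S6-0->S13 S6-1->S14 S7-0->S7 S7-1->S8 S8-0->S9 S8-1->S10 S9-0->S11 S9-1->S12 S10-0->S13 S10-1->S14 S11-0->S7 S11-1->S8 S12-0->S9 S12-1->S10 S13-0->S11 S13-1->S12 S14-0->S13 S14-1->S14

Because acceptance depends on a position counted from the end, the machine has to buffer the most recent 3 symbols. Make each state the string of the last up-to-3 symbols read; on input `x` shift the window left and append `x`. Accept when the buffered window has length 3 and begins with `1`.
A 15-state machine:
          0    1  
>  S0     S1   S2 
   S1     S3   S4 
   S2     S5   S6 
   S3     S7   S8 
   S4     S9  S10 
   S5    S11  S12 
   S6    S13  S14 
   S7     S7   S8 
   S8     S9  S10 
   S9    S11  S12 
   S10   S13  S14 
 * S11    S7   S8 
 * S12    S9  S10 
 * S13   S11  S12 
 * S14   S13  S14 
(> = start, * = accepting)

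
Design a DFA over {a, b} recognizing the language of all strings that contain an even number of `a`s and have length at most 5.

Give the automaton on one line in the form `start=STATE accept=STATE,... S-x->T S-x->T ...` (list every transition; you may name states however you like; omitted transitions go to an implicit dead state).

Build one automaton per condition and run them in lockstep. One (2 states) tracks the count of `a`s modulo 2; the other (7 states) tracks the input length, saturating at 6. Each combined state is a pair, one component from each; accept when both components accept. Minimizing collapses redundant product states.
With 11 states:
          a    b  
>* s0     s1   s2 
   s1     s3   s4 
 * s2     s4   s3 
 * s3     s5   s6 
   s4     s6   s5 
   s5     s7   s8 
 * s6     s8   s7 
 * s7     s9  s10 
   s8    s10   s9 
   s9     s9   s9 
 * s10    s9   s9 
(> = start, * = accepting)

start=s0 accept=s0,s2,s3,s6,s7,s10 s0-a->s1 s0-b->s2 s1-a->s3 s1-b->s4 s2-a->s4 s2-b->s3 s3-a->s5 s3-b->s6 s4-a->s6 s4-b->s5 s5-a->s7 s5-b->s8 s6-a->s8 s6-b->s7 s7-a->s9 s7-b->s10 s8-a->s10 s8-b->s9 s9-a->s9 s9-b->s9 s10-a->s9 s10-b->s9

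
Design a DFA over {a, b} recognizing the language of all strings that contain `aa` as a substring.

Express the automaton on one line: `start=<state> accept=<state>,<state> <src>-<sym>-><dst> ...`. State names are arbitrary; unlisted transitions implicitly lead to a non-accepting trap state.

start=s0 accept=s2 s0-a->s1 s0-b->s0 s1-a->s2 s1-b->s0 s2-a->s2 s2-b->s2

States s0..s1 record the length of the longest prefix of `aa` that matches the current input suffix. Reaching s2 means `aa` has been seen, and we stay there forever. Accept from s2.
A 3-state machine:
        a   b  
>  s0   s1  s0 
   s1   s2  s0 
 * s2   s2  s2 
(> = start, * = accepting)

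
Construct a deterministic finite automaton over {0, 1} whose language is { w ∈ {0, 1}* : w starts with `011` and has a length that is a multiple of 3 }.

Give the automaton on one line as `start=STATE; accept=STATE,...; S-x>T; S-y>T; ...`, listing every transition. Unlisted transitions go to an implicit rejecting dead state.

Run two small machines in parallel and take their product. The first has 5 states tracking whether the input so far still matches the prefix `011`; the second has 3 states tracking the input length modulo 3. A product state is a pair (one from each), accepting exactly when both do. After merging equivalent states the machine shrinks.
7 states suffice.
       0  1 
>  A   B  C 
   B   C  D 
   C   C  C 
   D   C  E 
 * E   F  F 
   F   G  G 
   G   E  E 
(> = start, * = accepting)

start=A; accept=E; A-0>B; A-1>C; B-0>C; B-1>D; C-0>C; C-1>C; D-0>C; D-1>E; E-0>F; E-1>F; F-0>G; F-1>G; G-0>E; G-1>E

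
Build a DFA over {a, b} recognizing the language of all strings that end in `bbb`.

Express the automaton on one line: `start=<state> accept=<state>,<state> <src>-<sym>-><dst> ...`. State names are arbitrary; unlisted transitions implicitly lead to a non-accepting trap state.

start=s0 accept=s3 s0-a->s0 s0-b->s1 s1-a->s0 s1-b->s2 s2-a->s0 s2-b->s3 s3-a->s0 s3-b->s3

Let each state record the length of the longest suffix of the input read so far that is also a prefix of `bbb`. s1 means the last symbol is `b`; s2 means the last 2 symbols are `bb`; s3 means the last 3 symbols are `bbb`. Accept only at s3, where the string currently ends in `bbb`.
A 4-state machine:
        a   b  
>  s0   s0  s1 
   s1   s0  s2 
   s2   s0  s3 
 * s3   s0  s3 
(> = start, * = accepting)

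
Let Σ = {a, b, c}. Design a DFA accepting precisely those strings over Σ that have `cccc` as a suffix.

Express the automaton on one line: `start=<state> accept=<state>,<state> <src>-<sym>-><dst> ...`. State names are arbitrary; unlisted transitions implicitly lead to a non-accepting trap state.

start=q0 accept=q4 q0-a->q0 q0-b->q0 q0-c->q1 q1-a->q0 q1-b->q0 q1-c->q2 q2-a->q0 q2-b->q0 q2-c->q3 q3-a->q0 q3-b->q0 q3-c->q4 q4-a->q0 q4-b->q0 q4-c->q4

Remember how much of `cccc` the current input suffix matches. State q0 means no match yet; q1 means the last symbol is `c`; q2 means the last 2 symbols are `cc`; q3 means the last 3 symbols are `ccc`; q4 means the last 4 symbols are `cccc`. Only q4 accepts. On a mismatch, fall back to the longest proper suffix that is still a prefix of `cccc`.
With 5 states:
        a   b   c  
>  q0   q0  q0  q1 
   q1   q0  q0  q2 
   q2   q0  q0  q3 
   q3   q0  q0  q4 
 * q4   q0  q0  q4 
(> = start, * = accepting)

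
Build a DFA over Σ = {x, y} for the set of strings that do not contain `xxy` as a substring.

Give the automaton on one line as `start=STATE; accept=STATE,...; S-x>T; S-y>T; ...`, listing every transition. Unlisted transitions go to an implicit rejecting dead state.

This is the complement of 'contains `xxy`'. Use the same substring-matching states — A through D holding how much of `xxy` has just been matched — but flip the accepting set: everything except the trap D accepts.
       x  y 
>* A   B  A 
 * B   C  A 
 * C   C  D 
   D   D  D 
(> = start, * = accepting)

start=A; accept=A,B,C; A-x>B; A-y>A; B-x>C; B-y>A; C-x>C; C-y>D; D-x>D; D-y>D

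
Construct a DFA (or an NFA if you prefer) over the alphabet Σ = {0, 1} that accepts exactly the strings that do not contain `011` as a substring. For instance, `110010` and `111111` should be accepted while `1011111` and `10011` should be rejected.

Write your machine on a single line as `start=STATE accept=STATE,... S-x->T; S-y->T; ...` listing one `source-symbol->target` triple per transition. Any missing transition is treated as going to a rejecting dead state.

This is the complement of 'contains `011`'. Use the same substring-matching states — q0 through q3 holding how much of `011` has just been matched — but flip the accepting set: everything except the trap q3 accepts.
A 4-state machine:
        0   1  
>* q0   q1  q0 
 * q1   q1  q2 
 * q2   q1  q3 
   q3   q3  q3 
(> = start, * = accepting)

start=q0; accept=q0,q1,q2; q0-0->q1; q0-1->q0; q1-0->q1; q1-1->q2; q2-0->q1; q2-1->q3; q3-0->q3; q3-1->q3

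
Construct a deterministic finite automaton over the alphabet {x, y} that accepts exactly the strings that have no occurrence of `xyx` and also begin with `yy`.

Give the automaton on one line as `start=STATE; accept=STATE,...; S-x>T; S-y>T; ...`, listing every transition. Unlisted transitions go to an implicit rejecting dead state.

start=A; accept=E,H,I; A-x>B; A-y>C; B-x>B; B-y>D; C-x>B; C-y>E; D-x>F; D-y>G; E-x>H; E-y>E; F-x>F; F-y>F; G-x>B; G-y>G; H-x>H; H-y>I; I-x>J; I-y>E; J-x>J; J-y>J

Build one automaton per condition and run them in lockstep. One (4 states) tracks partial matches of the forbidden pattern `xyx`; the other (4 states) tracks whether the input so far still matches the prefix `yy`. Each combined state is a pair, one component from each; accept when both components accept.
A 10-state machine:
       x  y 
>  A   B  C 
   B   B  D 
   C   B  E 
   D   F  G 
 * E   H  E 
   F   F  F 
   G   B  G 
 * H   H  I 
 * I   J  E 
   J   J  J 
(> = start, * = accepting)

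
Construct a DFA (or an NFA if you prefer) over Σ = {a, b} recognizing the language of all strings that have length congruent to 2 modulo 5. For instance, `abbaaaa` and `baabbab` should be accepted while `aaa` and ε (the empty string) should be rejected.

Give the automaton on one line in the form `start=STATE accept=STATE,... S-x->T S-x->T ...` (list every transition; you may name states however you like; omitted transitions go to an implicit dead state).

start=q0 accept=q2 q0-a->q1 q0-b->q1 q1-a->q2 q1-b->q2 q2-a->q3 q2-b->q3 q3-a->q4 q3-b->q4 q4-a->q0 q4-b->q0

Only the length mod 5 matters, so use a 5-cycle: from any state, every input symbol moves to the next state, wrapping q4 back to q0. Mark q2 accepting.
5 states suffice.
        a   b  
>  q0   q1  q1 
   q1   q2  q2 
 * q2   q3  q3 
   q3   q4  q4 
   q4   q0  q0 
(> = start, * = accepting)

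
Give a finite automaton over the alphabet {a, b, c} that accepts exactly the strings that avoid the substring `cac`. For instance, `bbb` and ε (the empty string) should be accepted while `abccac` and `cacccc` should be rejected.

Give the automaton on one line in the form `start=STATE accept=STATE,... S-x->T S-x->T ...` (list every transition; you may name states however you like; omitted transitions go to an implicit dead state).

Track partial matches of the forbidden pattern `cac`. State q3 is a dead state reached once `cac` has occurred; every other state accepts. q0 means no part of `cac` is currently matched.
        a   b   c  
>* q0   q0  q0  q1 
 * q1   q2  q0  q1 
 * q2   q0  q0  q3 
   q3   q3  q3  q3 
(> = start, * = accepting)

start=q0 accept=q0,q1,q2 q0-a->q0 q0-b->q0 q0-c->q1 q1-a->q2 q1-b->q0 q1-c->q1 q2-a->q0 q2-b->q0 q2-c->q3 q3-a->q3 q3-b->q3 q3-c->q3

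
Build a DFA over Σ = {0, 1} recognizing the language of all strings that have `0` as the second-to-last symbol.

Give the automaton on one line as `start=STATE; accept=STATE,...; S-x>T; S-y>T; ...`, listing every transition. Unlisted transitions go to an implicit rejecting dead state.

start=q0; accept=q3,q4; q0-0>q1; q0-1>q2; q1-0>q3; q1-1>q4; q2-0>q5; q2-1>q6; q3-0>q3; q3-1>q4; q4-0>q5; q4-1>q6; q5-0>q3; q5-1>q4; q6-0>q5; q6-1>q6

A DFA must remember the last 2 symbols (since which symbol is second-to-last isn't known until the input ends). Use one state per possible window of the last ≤2 symbols; accept from those whose window starts with `0`.
        0   1  
>  q0   q1  q2 
   q1   q3  q4 
   q2   q5  q6 
 * q3   q3  q4 
 * q4   q5  q6 
   q5   q3  q4 
   q6   q5  q6 
(> = start, * = accepting)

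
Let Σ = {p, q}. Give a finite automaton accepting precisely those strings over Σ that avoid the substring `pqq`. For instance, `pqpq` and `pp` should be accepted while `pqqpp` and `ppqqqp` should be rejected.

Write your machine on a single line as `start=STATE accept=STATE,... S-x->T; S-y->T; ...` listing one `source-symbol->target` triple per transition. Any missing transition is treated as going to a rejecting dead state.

This is the complement of 'contains `pqq`'. Use the same substring-matching states — A through D holding how much of `pqq` has just been matched — but flip the accepting set: everything except the trap D accepts.
4 states suffice.
       p  q 
>* A   B  A 
 * B   B  C 
 * C   B  D 
   D   D  D 
(> = start, * = accepting)

start=A; accept=A,B,C; A-p->B; A-q->A; B-p->B; B-q->C; C-p->B; C-q->D; D-p->D; D-q->D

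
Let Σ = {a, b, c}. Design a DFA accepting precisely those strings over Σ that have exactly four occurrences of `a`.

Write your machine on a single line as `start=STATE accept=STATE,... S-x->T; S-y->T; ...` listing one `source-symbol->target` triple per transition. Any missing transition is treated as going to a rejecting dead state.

Count `a`s, saturating at 5: states S0 through S4 mean 0 through 4 `a`s seen; S5 means more than 4. Each `a` increments (capped at S5); other symbols loop. Accept from {S4}.
6 states suffice.
        a   b   c  
>  S0   S1  S0  S0 
   S1   S2  S1  S1 
   S2   S3  S2  S2 
   S3   S4  S3  S3 
 * S4   S5  S4  S4 
   S5   S5  S5  S5 
(> = start, * = accepting)

start=S0; accept=S4; S0-a->S1; S0-b->S0; S0-c->S0; S1-a->S2; S1-b->S1; S1-c->S1; S2-a->S3; S2-b->S2; S2-c->S2; S3-a->S4; S3-b->S3; S3-c->S3; S4-a->S5; S4-b->S4; S4-c->S4; S5-a->S5; S5-b->S5; S5-c->S5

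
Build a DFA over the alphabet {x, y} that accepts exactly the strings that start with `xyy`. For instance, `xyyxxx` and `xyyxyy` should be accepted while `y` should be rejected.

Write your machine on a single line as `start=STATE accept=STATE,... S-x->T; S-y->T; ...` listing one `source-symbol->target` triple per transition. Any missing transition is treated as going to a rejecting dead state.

start=s0; accept=s3; s0-x->s1; s0-y->s4; s1-x->s4; s1-y->s2; s2-x->s4; s2-y->s3; s3-x->s3; s3-y->s3; s4-x->s4; s4-y->s4

Walk along `xyy` while the input agrees: from s0 take `x` to s1, and so on. Any deviation drops to the rejecting sink s4. Once s3 is reached the prefix is confirmed and every continuation is accepted.
With 5 states:
        x   y  
>  s0   s1  s4 
   s1   s4  s2 
   s2   s4  s3 
 * s3   s3  s3 
   s4   s4  s4 
(> = start, * = accepting)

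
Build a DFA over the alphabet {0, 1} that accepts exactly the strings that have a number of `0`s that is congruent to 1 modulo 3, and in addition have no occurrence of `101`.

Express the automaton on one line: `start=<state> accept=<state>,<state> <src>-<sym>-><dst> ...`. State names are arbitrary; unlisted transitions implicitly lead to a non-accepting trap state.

start=q0 accept=q1,q4,q5 q0-0->q1 q0-1->q2 q1-0->q3 q1-1->q4 q2-0->q5 q2-1->q2 q3-0->q0 q3-1->q6 q4-0->q7 q4-1->q4 q5-0->q3 q5-1->q8 q6-0->q9 q6-1->q6 q7-0->q0 q7-1->q8 q8-0->q8 q8-1->q8 q9-0->q1 q9-1->q8

Build one automaton per condition and run them in lockstep. The first has 3 states tracking the count of `0`s modulo 3; the second has 4 states tracking partial matches of the forbidden pattern `101`. A product state is a pair (one from each), accepting exactly when both do. Minimizing collapses redundant product states.
10 states suffice.
        0   1  
>  q0   q1  q2 
 * q1   q3  q4 
   q2   q5  q2 
   q3   q0  q6 
 * q4   q7  q4 
 * q5   q3  q8 
   q6   q9  q6 
   q7   q0  q8 
   q8   q8  q8 
   q9   q1  q8 
(> = start, * = accepting)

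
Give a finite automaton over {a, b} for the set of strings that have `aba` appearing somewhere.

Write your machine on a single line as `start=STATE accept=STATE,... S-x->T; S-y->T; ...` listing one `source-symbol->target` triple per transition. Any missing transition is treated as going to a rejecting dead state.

Track how much of `aba` has been matched so far: state s0 is no progress, s3 is the absorbing accept state reached once `aba` has occurred. Intermediate states record partial matches; on a mismatch, fall back to the longest reusable overlap.
A 4-state machine:
        a   b  
>  s0   s1  s0 
   s1   s1  s2 
   s2   s3  s0 
 * s3   s3  s3 
(> = start, * = accepting)

start=s0; accept=s3; s0-a->s1; s0-b->s0; s1-a->s1; s1-b->s2; s2-a->s3; s2-b->s0; s3-a->s3; s3-b->s3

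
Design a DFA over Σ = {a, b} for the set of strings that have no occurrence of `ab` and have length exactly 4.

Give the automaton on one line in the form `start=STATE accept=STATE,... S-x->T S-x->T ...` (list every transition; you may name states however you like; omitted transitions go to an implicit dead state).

start=S0 accept=S9,S11 S0-a->S1 S0-b->S2 S1-a->S3 S1-b->S4 S2-a->S3 S2-b->S5 S3-a->S6 S3-b->S7 S4-a->S7 S4-b->S7 S5-a->S6 S5-b->S8 S6-a->S9 S6-b->S10 S7-a->S10 S7-b->S10 S8-a->S9 S8-b->S11 S9-a->S12 S9-b->S13 S10-a->S13 S10-b->S13 S11-a->S12 S11-b->S14 S12-a->S12 S12-b->S13 S13-a->S13 S13-b->S13 S14-a->S12 S14-b->S14

Run two small machines in parallel and take their product. The first has 3 states tracking partial matches of the forbidden pattern `ab`; the second has 6 states tracking the input length, saturating at 5. A product state is a pair (one from each), accepting exactly when both do.
          a    b  
>  S0     S1   S2 
   S1     S3   S4 
   S2     S3   S5 
   S3     S6   S7 
   S4     S7   S7 
   S5     S6   S8 
   S6     S9  S10 
   S7    S10  S10 
   S8     S9  S11 
 * S9    S12  S13 
   S10   S13  S13 
 * S11   S12  S14 
   S12   S12  S13 
   S13   S13  S13 
   S14   S12  S14 
(> = start, * = accepting)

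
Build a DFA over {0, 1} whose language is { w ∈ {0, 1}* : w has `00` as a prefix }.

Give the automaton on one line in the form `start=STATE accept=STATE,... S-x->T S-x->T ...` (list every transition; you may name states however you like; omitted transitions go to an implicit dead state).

start=q0 accept=q2 q0-0->q1 q0-1->q3 q1-0->q2 q1-1->q3 q2-0->q2 q2-1->q2 q3-0->q3 q3-1->q3

Check the first 2 symbols one by one: q0 through q1 record how many have matched `00` so far; any wrong symbol goes to the dead state q3. After all 2 match we enter the accepting sink q2.
A 4-state machine:
        0   1  
>  q0   q1  q3 
   q1   q2  q3 
 * q2   q2  q2 
   q3   q3  q3 
(> = start, * = accepting)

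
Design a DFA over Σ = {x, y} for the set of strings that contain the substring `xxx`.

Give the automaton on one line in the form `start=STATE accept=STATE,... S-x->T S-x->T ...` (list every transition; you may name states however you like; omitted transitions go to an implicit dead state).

start=A accept=D A-x->B A-y->A B-x->C B-y->A C-x->D C-y->A D-x->D D-y->D

Track how much of `xxx` has been matched so far: state A is no progress, D is the absorbing accept state reached once `xxx` has occurred. Intermediate states record partial matches; on a mismatch, fall back to the longest reusable overlap.
       x  y 
>  A   B  A 
   B   C  A 
   C   D  A 
 * D   D  D 
(> = start, * = accepting)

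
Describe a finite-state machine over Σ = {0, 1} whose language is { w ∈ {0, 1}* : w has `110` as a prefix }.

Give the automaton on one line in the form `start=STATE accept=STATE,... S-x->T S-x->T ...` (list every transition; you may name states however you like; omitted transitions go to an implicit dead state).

Check the first 3 symbols one by one: S0 through S2 record how many have matched `110` so far; any wrong symbol goes to the dead state S4. After all 3 match we enter the accepting sink S3.
        0   1  
>  S0   S4  S1 
   S1   S4  S2 
   S2   S3  S4 
 * S3   S3  S3 
   S4   S4  S4 
(> = start, * = accepting)

start=S0 accept=S3 S0-0->S4 S0-1->S1 S1-0->S4 S1-1->S2 S2-0->S3 S2-1->S4 S3-0->S3 S3-1->S3 S4-0->S4 S4-1->S4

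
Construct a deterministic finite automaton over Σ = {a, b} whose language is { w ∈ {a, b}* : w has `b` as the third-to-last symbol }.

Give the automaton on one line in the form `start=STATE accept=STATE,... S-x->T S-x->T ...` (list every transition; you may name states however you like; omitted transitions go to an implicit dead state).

A DFA must remember the last 3 symbols (since which symbol is third-to-last isn't known until the input ends). Use one state per possible window of the last ≤3 symbols; accept from those whose window starts with `b`.
With 15 states:
          a    b  
>  s0     s1   s2 
   s1     s3   s4 
   s2     s5   s6 
   s3     s7   s8 
   s4     s9  s10 
   s5    s11  s12 
   s6    s13  s14 
   s7     s7   s8 
   s8     s9  s10 
   s9    s11  s12 
   s10   s13  s14 
 * s11    s7   s8 
 * s12    s9  s10 
 * s13   s11  s12 
 * s14   s13  s14 
(> = start, * = accepting)

start=s0 accept=s11,s12,s13,s14 s0-a->s1 s0-b->s2 s1-a->s3 s1-b->s4 s2-a->s5 s2-b->s6 s3-a->s7 s3-b->s8 s4-a->s9 s4-b->s10 s5-a->s11 s5-b->s12 s6-a->s13 s6-b->s14 s7-a->s7 s7-b->s8 s8-a->s9 s8-b->s10 s9-a->s11 s9-b->s12 s10-a->s13 s10-b->s14 s11-a->s7 s11-b->s8 s12-a->s9 s12-b->s10 s13-a->s11 s13-b->s12 s14-a->s13 s14-b->s14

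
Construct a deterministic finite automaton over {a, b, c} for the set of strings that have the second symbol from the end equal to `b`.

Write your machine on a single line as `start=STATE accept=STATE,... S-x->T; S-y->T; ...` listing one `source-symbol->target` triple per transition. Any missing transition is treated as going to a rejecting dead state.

start=S0; accept=S7,S8,S9; S0-a->S1; S0-b->S2; S0-c->S3; S1-a->S4; S1-b->S5; S1-c->S6; S2-a->S7; S2-b->S8; S2-c->S9; S3-a->S10; S3-b->S11; S3-c->S12; S4-a->S4; S4-b->S5; S4-c->S6; S5-a->S7; S5-b->S8; S5-c->S9; S6-a->S10; S6-b->S11; S6-c->S12; S7-a->S4; S7-b->S5; S7-c->S6; S8-a->S7; S8-b->S8; S8-c->S9; S9-a->S10; S9-b->S11; S9-c->S12; S10-a->S4; S10-b->S5; S10-c->S6; S11-a->S7; S11-b->S8; S11-c->S9; S12-a->S10; S12-b->S11; S12-c->S12

A DFA must remember the last 2 symbols (since which symbol is second-to-last isn't known until the input ends). Use one state per possible window of the last ≤2 symbols; accept from those whose window starts with `b`.
A 13-state machine:
          a    b    c  
>  S0     S1   S2   S3 
   S1     S4   S5   S6 
   S2     S7   S8   S9 
   S3    S10  S11  S12 
   S4     S4   S5   S6 
   S5     S7   S8   S9 
   S6    S10  S11  S12 
 * S7     S4   S5   S6 
 * S8     S7   S8   S9 
 * S9    S10  S11  S12 
   S10    S4   S5   S6 
   S11    S7   S8   S9 
   S12   S10  S11  S12 
(> = start, * = accepting)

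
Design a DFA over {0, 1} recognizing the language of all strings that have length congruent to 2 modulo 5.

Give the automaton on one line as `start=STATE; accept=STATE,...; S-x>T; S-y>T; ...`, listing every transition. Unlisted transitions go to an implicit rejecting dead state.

Only the length mod 5 matters, so use a 5-cycle: from any state, every input symbol moves to the next state, wrapping S4 back to S0. Mark S2 accepting.
        0   1  
>  S0   S1  S1 
   S1   S2  S2 
 * S2   S3  S3 
   S3   S4  S4 
   S4   S0  S0 
(> = start, * = accepting)

start=S0; accept=S2; S0-0>S1; S0-1>S1; S1-0>S2; S1-1>S2; S2-0>S3; S2-1>S3; S3-0>S4; S3-1>S4; S4-0>S0; S4-1>S0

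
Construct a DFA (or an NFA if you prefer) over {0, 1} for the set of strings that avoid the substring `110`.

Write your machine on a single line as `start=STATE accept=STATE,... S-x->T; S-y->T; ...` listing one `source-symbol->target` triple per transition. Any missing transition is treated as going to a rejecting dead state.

This is the complement of 'contains `110`'. Use the same substring-matching states — q0 through q3 holding how much of `110` has just been matched — but flip the accepting set: everything except the trap q3 accepts.
With 4 states:
        0   1  
>* q0   q0  q1 
 * q1   q0  q2 
 * q2   q3  q2 
   q3   q3  q3 
(> = start, * = accepting)

start=q0; accept=q0,q1,q2; q0-0->q0; q0-1->q1; q1-0->q0; q1-1->q2; q2-0->q3; q2-1->q2; q3-0->q3; q3-1->q3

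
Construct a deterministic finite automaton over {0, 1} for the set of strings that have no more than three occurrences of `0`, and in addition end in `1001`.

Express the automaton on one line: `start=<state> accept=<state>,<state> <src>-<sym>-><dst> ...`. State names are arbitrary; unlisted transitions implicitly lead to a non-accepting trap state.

Build one automaton per condition and run them in lockstep. One (5 states) tracks the count of `0`s, saturating at 4; the other (5 states) tracks how much of the suffix `1001` has currently been matched. Each combined state is a pair, one component from each; accept when both components accept. Equivalent product states are then merged.
9 states suffice.
        0   1  
>  q0   q1  q2 
   q1   q3  q4 
   q2   q5  q2 
   q3   q3  q3 
   q4   q6  q4 
   q5   q7  q4 
   q6   q7  q3 
   q7   q3  q8 
 * q8   q3  q3 
(> = start, * = accepting)

start=q0 accept=q8 q0-0->q1 q0-1->q2 q1-0->q3 q1-1->q4 q2-0->q5 q2-1->q2 q3-0->q3 q3-1->q3 q4-0->q6 q4-1->q4 q5-0->q7 q5-1->q4 q6-0->q7 q6-1->q3 q7-0->q3 q7-1->q8 q8-0->q3 q8-1->q3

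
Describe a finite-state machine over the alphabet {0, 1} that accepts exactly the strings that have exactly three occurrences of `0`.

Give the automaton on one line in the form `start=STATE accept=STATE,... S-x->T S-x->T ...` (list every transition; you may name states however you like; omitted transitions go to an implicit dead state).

start=q0 accept=q3 q0-0->q1 q0-1->q0 q1-0->q2 q1-1->q1 q2-0->q3 q2-1->q2 q3-0->q4 q3-1->q3 q4-0->q4 q4-1->q4

Only the number of `0`s matters, and only up to 4. Make a chain q0 → q1 → q2 → q3 → q4 advanced by each `0` (with q4 absorbing); every other symbol self-loops. The accepting set is {q3}.
With 5 states:
        0   1  
>  q0   q1  q0 
   q1   q2  q1 
   q2   q3  q2 
 * q3   q4  q3 
   q4   q4  q4 
(> = start, * = accepting)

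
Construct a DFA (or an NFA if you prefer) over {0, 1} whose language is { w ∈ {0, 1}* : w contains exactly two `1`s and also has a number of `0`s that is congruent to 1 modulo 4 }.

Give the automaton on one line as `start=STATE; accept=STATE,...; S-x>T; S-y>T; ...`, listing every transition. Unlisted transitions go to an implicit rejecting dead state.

Build one automaton per condition and run them in lockstep. One (4 states) tracks the count of `1`s, saturating at 3; the other (4 states) tracks the count of `0`s modulo 4. Each combined state is a pair, one component from each; accept when both components accept. Minimizing collapses redundant product states.
A 13-state machine:
          0    1  
>  q0     q1   q2 
   q1     q3   q4 
   q2     q4   q5 
   q3     q6   q7 
   q4     q7   q8 
   q5     q8   q9 
   q6     q0  q10 
   q7    q10  q11 
 * q8    q11   q9 
   q9     q9   q9 
   q10    q2  q12 
   q11   q12   q9 
   q12    q5   q9 
(> = start, * = accepting)

start=q0; accept=q8; q0-0>q1; q0-1>q2; q1-0>q3; q1-1>q4; q2-0>q4; q2-1>q5; q3-0>q6; q3-1>q7; q4-0>q7; q4-1>q8; q5-0>q8; q5-1>q9; q6-0>q0; q6-1>q10; q7-0>q10; q7-1>q11; q8-0>q11; q8-1>q9; q9-0>q9; q9-1>q9; q10-0>q2; q10-1>q12; q11-0>q12; q11-1>q9; q12-0>q5; q12-1>q9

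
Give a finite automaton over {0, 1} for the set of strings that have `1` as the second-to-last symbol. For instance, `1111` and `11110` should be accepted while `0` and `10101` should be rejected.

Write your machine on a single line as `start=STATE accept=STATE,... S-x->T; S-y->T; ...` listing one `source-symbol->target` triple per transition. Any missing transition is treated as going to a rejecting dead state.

A DFA must remember the last 2 symbols (since which symbol is second-to-last isn't known until the input ends). Use one state per possible window of the last ≤2 symbols; accept from those whose window starts with `1`.
7 states suffice.
        0   1  
>  q0   q1  q2 
   q1   q3  q4 
   q2   q5  q6 
   q3   q3  q4 
   q4   q5  q6 
 * q5   q3  q4 
 * q6   q5  q6 
(> = start, * = accepting)

start=q0; accept=q5,q6; q0-0->q1; q0-1->q2; q1-0->q3; q1-1->q4; q2-0->q5; q2-1->q6; q3-0->q3; q3-1->q4; q4-0->q5; q4-1->q6; q5-0->q3; q5-1->q4; q6-0->q5; q6-1->q6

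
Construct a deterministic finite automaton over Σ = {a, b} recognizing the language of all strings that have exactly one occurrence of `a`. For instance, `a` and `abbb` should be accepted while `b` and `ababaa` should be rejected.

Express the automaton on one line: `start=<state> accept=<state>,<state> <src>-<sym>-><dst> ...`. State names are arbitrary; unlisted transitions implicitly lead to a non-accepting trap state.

start=s0 accept=s1 s0-a->s1 s0-b->s0 s1-a->s2 s1-b->s1 s2-a->s2 s2-b->s2

Count `a`s, saturating at 2: state s0 means no `a` yet, s1 means one `a` seen, s2 means more than one. Each `a` increments (capped at s2); other symbols loop. Accept from {s1}.
A 3-state machine:
        a   b  
>  s0   s1  s0 
 * s1   s2  s1 
   s2   s2  s2 
(> = start, * = accepting)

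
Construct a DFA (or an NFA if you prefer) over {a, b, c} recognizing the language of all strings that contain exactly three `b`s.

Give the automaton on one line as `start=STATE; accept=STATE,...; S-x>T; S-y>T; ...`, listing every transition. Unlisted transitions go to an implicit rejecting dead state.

start=s0; accept=s3; s0-a>s0; s0-b>s1; s0-c>s0; s1-a>s1; s1-b>s2; s1-c>s1; s2-a>s2; s2-b>s3; s2-c>s2; s3-a>s3; s3-b>s4; s3-c>s3; s4-a>s4; s4-b>s4; s4-c>s4

Only the number of `b`s matters, and only up to 4. Make a chain s0 → s1 → s2 → s3 → s4 advanced by each `b` (with s4 absorbing); every other symbol self-loops. The accepting set is {s3}.
        a   b   c  
>  s0   s0  s1  s0 
   s1   s1  s2  s1 
   s2   s2  s3  s2 
 * s3   s3  s4  s3 
   s4   s4  s4  s4 
(> = start, * = accepting)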